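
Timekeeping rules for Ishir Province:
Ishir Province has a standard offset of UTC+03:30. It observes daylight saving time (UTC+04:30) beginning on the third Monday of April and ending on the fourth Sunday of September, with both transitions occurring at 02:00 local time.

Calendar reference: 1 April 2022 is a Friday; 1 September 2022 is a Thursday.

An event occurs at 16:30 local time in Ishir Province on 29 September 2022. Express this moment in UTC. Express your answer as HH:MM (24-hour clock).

1 April 2022 is a Friday, so the first Monday is April 4 and the third is April 18.
1 September 2022 is a Thursday, so the first Sunday is September 4 and the fourth is September 25.
29 September 2022 does not fall between 18 April and 25 September, so daylight saving is not in effect and Ishir Province is at UTC+03:30.
16:30 local − 3h30m = 13:00 UTC.

13:00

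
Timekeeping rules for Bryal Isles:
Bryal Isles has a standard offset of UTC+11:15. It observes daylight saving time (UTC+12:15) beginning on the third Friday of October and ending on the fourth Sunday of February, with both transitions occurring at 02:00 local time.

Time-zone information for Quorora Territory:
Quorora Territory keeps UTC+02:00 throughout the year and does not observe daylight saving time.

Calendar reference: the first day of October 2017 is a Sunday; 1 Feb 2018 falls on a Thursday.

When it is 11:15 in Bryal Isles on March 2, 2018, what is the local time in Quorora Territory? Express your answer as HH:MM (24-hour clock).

02:00

1 October 2017 is a Sunday, so the first Friday is October 6 and the third is October 20.
1 February 2018 is a Thursday, so the first Sunday is February 4 and the fourth is February 25.
Daylight saving runs 20 October 2017 – 25 February 2018; March 2, 2018 is outside that window, so Bryal Isles is on standard time at UTC+11:15.
11:15 Bryal Isles − 11h15m = 00:00 UTC.
Quorora Territory has no daylight saving, so its offset is UTC+02:00 year-round.
00:00 UTC + 2h = 02:00 Quorora Territory.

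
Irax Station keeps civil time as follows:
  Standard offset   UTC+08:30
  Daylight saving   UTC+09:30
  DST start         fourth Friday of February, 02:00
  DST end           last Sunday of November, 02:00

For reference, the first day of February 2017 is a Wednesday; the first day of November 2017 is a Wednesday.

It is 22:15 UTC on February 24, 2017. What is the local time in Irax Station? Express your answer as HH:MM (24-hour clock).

1 February 2017 is a Wednesday, so the first Friday is February 3 and the fourth is February 24.
1 November 2017 is a Wednesday, so Sundays fall on 5, 12, 19, 26; the last is November 26.
At the standard offset (UTC+08:30), 22:15 UTC + 8h30m = 06:45 Irax Station standard time (rolling into the next day, 25 February 2017).
The standard-time date in Irax Station, February 25, 2017, lies within the daylight-saving period (24 February – 26 November), so Irax Station is on daylight time, UTC+09:30.
22:15 UTC + 9h30m = 07:45 local (rolling into the next day, 25 February 2017).

07:45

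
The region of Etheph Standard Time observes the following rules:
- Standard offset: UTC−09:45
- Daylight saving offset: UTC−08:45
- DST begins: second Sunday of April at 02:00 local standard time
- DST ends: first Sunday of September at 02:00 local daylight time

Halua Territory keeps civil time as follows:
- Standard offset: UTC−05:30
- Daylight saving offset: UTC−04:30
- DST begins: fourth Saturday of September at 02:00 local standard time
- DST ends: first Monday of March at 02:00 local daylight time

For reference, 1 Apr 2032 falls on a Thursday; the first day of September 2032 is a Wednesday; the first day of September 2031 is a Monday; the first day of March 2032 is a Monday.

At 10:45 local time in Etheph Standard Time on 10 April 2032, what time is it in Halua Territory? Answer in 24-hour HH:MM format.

15:00

1 April 2032 is a Thursday, so the first Sunday is April 4 and the second is April 11.
1 September 2032 is a Wednesday, so the first Sunday is September 5.
10 April 2032 is outside the daylight-saving period (11 April – 5 September), so Etheph Standard Time is on standard time, UTC−09:45.
10:45 Etheph Standard Time + 9h45m = 20:30 UTC.
1 September 2031 is a Monday, so the first Saturday is September 6 and the fourth is September 27.
1 March 2032 is a Monday, so the first Monday is March 1.
At the standard offset (UTC−05:30), 20:30 UTC − 5h30m = 15:00 Halua Territory standard time.
The standard-time date in Halua Territory, 10 April 2032, does not fall between 27 September 2031 and 1 March 2032, so daylight saving is not in effect and Halua Territory is at UTC−05:30.
20:30 UTC − 5h30m = 15:00 Halua Territory.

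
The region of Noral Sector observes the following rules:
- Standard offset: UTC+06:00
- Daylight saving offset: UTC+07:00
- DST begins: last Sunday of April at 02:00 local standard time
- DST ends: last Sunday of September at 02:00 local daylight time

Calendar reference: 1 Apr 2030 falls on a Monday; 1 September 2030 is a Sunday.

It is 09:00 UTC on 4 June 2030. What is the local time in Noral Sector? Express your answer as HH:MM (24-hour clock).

16:00

1 April 2030 is a Monday, so Sundays fall on 7, 14, 21, 28; the last is April 28.
1 September 2030 is a Sunday, so Sundays fall on 1, 8, 15, 22, 29; the last is September 29.
At the standard offset (UTC+06:00), 09:00 UTC + 6h = 15:00 Noral Sector standard time.
The standard-time date in Noral Sector, 4 June 2030, lies within the daylight-saving period (28 April – 29 September), so Noral Sector is on daylight time, UTC+07:00.
09:00 UTC + 7h = 16:00 local.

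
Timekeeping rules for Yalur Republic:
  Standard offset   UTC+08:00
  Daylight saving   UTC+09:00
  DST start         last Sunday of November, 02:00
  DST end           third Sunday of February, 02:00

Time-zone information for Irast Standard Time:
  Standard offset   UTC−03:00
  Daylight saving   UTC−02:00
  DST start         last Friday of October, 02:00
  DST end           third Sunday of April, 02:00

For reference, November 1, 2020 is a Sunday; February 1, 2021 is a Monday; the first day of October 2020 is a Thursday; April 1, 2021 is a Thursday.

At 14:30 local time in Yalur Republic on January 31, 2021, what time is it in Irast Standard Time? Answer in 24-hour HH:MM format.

03:30

1 November 2020 is a Sunday, so Sundays fall on 1, 8, 15, 22, 29; the last is November 29.
1 February 2021 is a Monday, so the first Sunday is February 7 and the third is February 21.
January 31, 2021 falls between 29 November 2020 and 21 February 2021, so daylight saving is in effect and Yalur Republic is at UTC+09:00.
14:30 Yalur Republic − 9h = 05:30 UTC.
1 October 2020 is a Thursday, so Fridays fall on 2, 9, 16, 23, 30; the last is October 30.
1 April 2021 is a Thursday, so the first Sunday is April 4 and the third is April 18.
At the standard offset (UTC−03:00), 05:30 UTC − 3h = 02:30 Irast Standard Time standard time.
Daylight saving runs 30 October 2020 – 18 April 2021; the standard-time date in Irast Standard Time, January 31, 2021, is inside that window, so Irast Standard Time is at UTC−02:00.
05:30 UTC − 2h = 03:30 Irast Standard Time.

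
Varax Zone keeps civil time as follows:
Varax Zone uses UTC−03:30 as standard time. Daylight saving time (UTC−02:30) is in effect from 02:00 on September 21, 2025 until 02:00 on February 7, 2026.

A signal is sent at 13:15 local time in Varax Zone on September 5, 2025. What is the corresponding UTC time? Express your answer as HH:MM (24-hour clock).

September 5, 2025 is outside the daylight-saving period (21 September 2025 – 7 February 2026), so Varax Zone is on standard time, UTC−03:30.
13:15 local + 3h30m = 16:45 UTC.

16:45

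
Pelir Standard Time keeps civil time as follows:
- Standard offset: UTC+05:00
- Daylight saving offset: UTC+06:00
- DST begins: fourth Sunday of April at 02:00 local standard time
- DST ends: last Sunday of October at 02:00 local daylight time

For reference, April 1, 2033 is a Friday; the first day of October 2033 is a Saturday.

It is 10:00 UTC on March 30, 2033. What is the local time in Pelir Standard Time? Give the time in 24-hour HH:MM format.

15:00

1 April 2033 is a Friday, so the first Sunday is April 3 and the fourth is April 24.
1 October 2033 is a Saturday, so Sundays fall on 2, 9, 16, 23, 30; the last is October 30.
At the standard offset (UTC+05:00), 10:00 UTC + 5h = 15:00 Pelir Standard Time standard time.
The standard-time date in Pelir Standard Time, March 30, 2033, is outside the daylight-saving period (24 April – 30 October), so Pelir Standard Time is on standard time, UTC+05:00.
10:00 UTC + 5h = 15:00 local.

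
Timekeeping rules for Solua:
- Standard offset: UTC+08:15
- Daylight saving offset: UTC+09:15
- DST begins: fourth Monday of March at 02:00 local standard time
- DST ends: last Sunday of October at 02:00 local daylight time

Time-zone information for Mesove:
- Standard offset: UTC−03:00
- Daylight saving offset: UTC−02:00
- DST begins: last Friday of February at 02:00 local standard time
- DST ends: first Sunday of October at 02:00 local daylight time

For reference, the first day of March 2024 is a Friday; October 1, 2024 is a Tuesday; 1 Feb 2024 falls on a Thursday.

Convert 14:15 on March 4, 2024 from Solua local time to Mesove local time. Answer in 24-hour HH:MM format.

1 March 2024 is a Friday, so the first Monday is March 4 and the fourth is March 25.
1 October 2024 is a Tuesday, so Sundays fall on 6, 13, 20, 27; the last is October 27.
Daylight saving runs 25 March – 27 October; March 4, 2024 is outside that window, so Solua is on standard time at UTC+08:15.
14:15 Solua − 8h15m = 06:00 UTC.
1 February 2024 is a Thursday, so Fridays fall on 2, 9, 16, 23; the last is February 23.
1 October 2024 is a Tuesday, so the first Sunday is October 6.
At the standard offset (UTC−03:00), 06:00 UTC − 3h = 03:00 Mesove standard time.
Daylight saving runs 23 February – 6 October; the standard-time date in Mesove, March 4, 2024, is inside that window, so Mesove is at UTC−02:00.
06:00 UTC − 2h = 04:00 Mesove.

04:00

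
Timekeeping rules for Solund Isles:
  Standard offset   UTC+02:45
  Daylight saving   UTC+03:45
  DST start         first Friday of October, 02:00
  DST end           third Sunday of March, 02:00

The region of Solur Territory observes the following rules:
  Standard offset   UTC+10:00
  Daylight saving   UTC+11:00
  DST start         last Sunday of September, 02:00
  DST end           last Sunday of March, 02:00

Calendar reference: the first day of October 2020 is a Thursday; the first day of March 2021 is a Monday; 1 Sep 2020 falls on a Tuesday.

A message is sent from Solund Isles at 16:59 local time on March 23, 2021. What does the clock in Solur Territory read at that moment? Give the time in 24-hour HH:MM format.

1 October 2020 is a Thursday, so the first Friday is October 2.
1 March 2021 is a Monday, so the first Sunday is March 7 and the third is March 21.
Daylight saving runs 2 October 2020 – 21 March 2021; March 23, 2021 is outside that window, so Solund Isles is on standard time at UTC+02:45.
16:59 Solund Isles − 2h45m = 14:14 UTC.
1 September 2020 is a Tuesday, so Sundays fall on 6, 13, 20, 27; the last is September 27.
1 March 2021 is a Monday, so Sundays fall on 7, 14, 21, 28; the last is March 28.
At the standard offset (UTC+10:00), 14:14 UTC + 10h = 00:14 Solur Territory standard time (rolling into the next day, 24 March 2021).
The standard-time date in Solur Territory, March 24, 2021, lies within the daylight-saving period (27 September 2020 – 28 March 2021), so Solur Territory is on daylight time, UTC+11:00.
14:14 UTC + 11h = 01:14 Solur Territory (rolling into the next day, 24 March 2021).

01:14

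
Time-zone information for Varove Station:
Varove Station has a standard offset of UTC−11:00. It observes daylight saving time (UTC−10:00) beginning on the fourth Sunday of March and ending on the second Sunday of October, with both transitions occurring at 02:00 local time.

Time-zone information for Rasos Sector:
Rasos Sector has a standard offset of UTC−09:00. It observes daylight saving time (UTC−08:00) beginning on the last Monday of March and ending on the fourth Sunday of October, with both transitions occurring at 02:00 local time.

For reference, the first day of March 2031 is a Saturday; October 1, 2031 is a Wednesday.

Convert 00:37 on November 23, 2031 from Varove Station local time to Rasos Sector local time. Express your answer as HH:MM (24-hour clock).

02:37

1 March 2031 is a Saturday, so the first Sunday is March 2 and the fourth is March 23.
1 October 2031 is a Wednesday, so the first Sunday is October 5 and the second is October 12.
Daylight saving runs 23 March – 12 October; November 23, 2031 is outside that window, so Varove Station is on standard time at UTC−11:00.
00:37 Varove Station + 11h = 11:37 UTC.
1 March 2031 is a Saturday, so Mondays fall on 3, 10, 17, 24, 31; the last is March 31.
1 October 2031 is a Wednesday, so the first Sunday is October 5 and the fourth is October 26.
At the standard offset (UTC−09:00), 11:37 UTC − 9h = 02:37 Rasos Sector standard time.
The standard-time date in Rasos Sector, November 23, 2031, does not fall between 31 March and 26 October, so daylight saving is not in effect and Rasos Sector is at UTC−09:00.
11:37 UTC − 9h = 02:37 Rasos Sector.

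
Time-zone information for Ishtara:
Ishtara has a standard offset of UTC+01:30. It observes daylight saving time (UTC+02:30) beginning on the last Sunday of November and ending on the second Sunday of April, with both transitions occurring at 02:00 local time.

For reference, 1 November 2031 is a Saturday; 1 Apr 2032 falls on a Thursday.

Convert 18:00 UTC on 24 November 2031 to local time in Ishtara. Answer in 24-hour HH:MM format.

19:30

1 November 2031 is a Saturday, so Sundays fall on 2, 9, 16, 23, 30; the last is November 30.
1 April 2032 is a Thursday, so the first Sunday is April 4 and the second is April 11.
At the standard offset (UTC+01:30), 18:00 UTC + 1h30m = 19:30 Ishtara standard time.
The standard-time date in Ishtara, 24 November 2031, is outside the daylight-saving period (30 November 2031 – 11 April 2032), so Ishtara is on standard time, UTC+01:30.
18:00 UTC + 1h30m = 19:30 local.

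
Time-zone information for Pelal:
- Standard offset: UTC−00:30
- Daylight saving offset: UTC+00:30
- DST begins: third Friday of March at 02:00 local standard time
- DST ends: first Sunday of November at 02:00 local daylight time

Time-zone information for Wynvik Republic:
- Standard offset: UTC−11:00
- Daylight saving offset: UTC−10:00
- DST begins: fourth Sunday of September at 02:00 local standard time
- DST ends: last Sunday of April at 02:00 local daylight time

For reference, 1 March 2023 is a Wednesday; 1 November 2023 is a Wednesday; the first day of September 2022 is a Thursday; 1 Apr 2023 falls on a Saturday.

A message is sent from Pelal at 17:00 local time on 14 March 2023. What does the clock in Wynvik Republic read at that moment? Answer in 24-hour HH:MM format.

1 March 2023 is a Wednesday, so the first Friday is March 3 and the third is March 17.
1 November 2023 is a Wednesday, so the first Sunday is November 5.
14 March 2023 is outside the daylight-saving period (17 March – 5 November), so Pelal is on standard time, UTC−00:30.
17:00 Pelal + 0h30m = 17:30 UTC.
1 September 2022 is a Thursday, so the first Sunday is September 4 and the fourth is September 25.
1 April 2023 is a Saturday, so Sundays fall on 2, 9, 16, 23, 30; the last is April 30.
At the standard offset (UTC−11:00), 17:30 UTC − 11h = 06:30 Wynvik Republic standard time.
The standard-time date in Wynvik Republic, 14 March 2023, falls between 25 September 2022 and 30 April 2023, so daylight saving is in effect and Wynvik Republic is at UTC−10:00.
17:30 UTC − 10h = 07:30 Wynvik Republic.

07:30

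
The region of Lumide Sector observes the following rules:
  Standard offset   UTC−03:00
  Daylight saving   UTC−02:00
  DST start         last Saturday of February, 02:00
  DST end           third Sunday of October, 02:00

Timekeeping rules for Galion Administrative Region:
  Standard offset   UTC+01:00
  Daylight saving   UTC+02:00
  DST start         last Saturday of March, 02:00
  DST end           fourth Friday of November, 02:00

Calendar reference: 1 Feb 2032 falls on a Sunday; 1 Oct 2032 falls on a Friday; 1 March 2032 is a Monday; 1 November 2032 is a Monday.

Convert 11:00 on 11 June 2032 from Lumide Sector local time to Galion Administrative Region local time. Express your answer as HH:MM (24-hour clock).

1 February 2032 is a Sunday, so Saturdays fall on 7, 14, 21, 28; the last is February 28.
1 October 2032 is a Friday, so the first Sunday is October 3 and the third is October 17.
Daylight saving runs 28 February – 17 October; 11 June 2032 is inside that window, so Lumide Sector is at UTC−02:00.
11:00 Lumide Sector + 2h = 13:00 UTC.
1 March 2032 is a Monday, so Saturdays fall on 6, 13, 20, 27; the last is March 27.
1 November 2032 is a Monday, so the first Friday is November 5 and the fourth is November 26.
At the standard offset (UTC+01:00), 13:00 UTC + 1h = 14:00 Galion Administrative Region standard time.
The standard-time date in Galion Administrative Region, 11 June 2032, falls between 27 March and 26 November, so daylight saving is in effect and Galion Administrative Region is at UTC+02:00.
13:00 UTC + 2h = 15:00 Galion Administrative Region.

15:00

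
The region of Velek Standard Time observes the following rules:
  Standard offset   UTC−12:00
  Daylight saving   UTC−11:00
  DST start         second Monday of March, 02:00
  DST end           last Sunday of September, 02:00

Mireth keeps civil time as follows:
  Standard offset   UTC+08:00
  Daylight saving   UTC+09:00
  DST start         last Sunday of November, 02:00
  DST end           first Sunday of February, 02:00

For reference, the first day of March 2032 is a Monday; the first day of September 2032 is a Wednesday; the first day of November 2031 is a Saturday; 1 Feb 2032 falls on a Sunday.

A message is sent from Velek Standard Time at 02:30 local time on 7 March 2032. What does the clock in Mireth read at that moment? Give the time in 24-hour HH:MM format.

1 March 2032 is a Monday, so the first Monday is March 1 and the second is March 8.
1 September 2032 is a Wednesday, so Sundays fall on 5, 12, 19, 26; the last is September 26.
7 March 2032 does not fall between 8 March and 26 September, so daylight saving is not in effect and Velek Standard Time is at UTC−12:00.
02:30 Velek Standard Time + 12h = 14:30 UTC.
1 November 2031 is a Saturday, so Sundays fall on 2, 9, 16, 23, 30; the last is November 30.
1 February 2032 is a Sunday, so the first Sunday is February 1.
At the standard offset (UTC+08:00), 14:30 UTC + 8h = 22:30 Mireth standard time.
Daylight saving runs 30 November 2031 – 1 February 2032; the standard-time date in Mireth, 7 March 2032, is outside that window, so Mireth is on standard time at UTC+08:00.
14:30 UTC + 8h = 22:30 Mireth.

22:30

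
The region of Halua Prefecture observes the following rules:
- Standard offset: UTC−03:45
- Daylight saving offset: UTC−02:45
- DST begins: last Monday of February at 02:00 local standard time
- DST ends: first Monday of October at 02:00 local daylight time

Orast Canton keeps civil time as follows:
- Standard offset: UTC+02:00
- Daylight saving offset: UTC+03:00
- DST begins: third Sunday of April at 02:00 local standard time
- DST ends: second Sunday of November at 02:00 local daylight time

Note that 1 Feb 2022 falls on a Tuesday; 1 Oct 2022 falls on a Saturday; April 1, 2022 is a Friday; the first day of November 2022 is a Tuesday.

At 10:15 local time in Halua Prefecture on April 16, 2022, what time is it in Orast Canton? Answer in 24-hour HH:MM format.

1 February 2022 is a Tuesday, so Mondays fall on 7, 14, 21, 28; the last is February 28.
1 October 2022 is a Saturday, so the first Monday is October 3.
April 16, 2022 falls between 28 February and 3 October, so daylight saving is in effect and Halua Prefecture is at UTC−02:45.
10:15 Halua Prefecture + 2h45m = 13:00 UTC.
1 April 2022 is a Friday, so the first Sunday is April 3 and the third is April 17.
1 November 2022 is a Tuesday, so the first Sunday is November 6 and the second is November 13.
At the standard offset (UTC+02:00), 13:00 UTC + 2h = 15:00 Orast Canton standard time.
The standard-time date in Orast Canton, April 16, 2022, does not fall between 17 April and 13 November, so daylight saving is not in effect and Orast Canton is at UTC+02:00.
13:00 UTC + 2h = 15:00 Orast Canton.

15:00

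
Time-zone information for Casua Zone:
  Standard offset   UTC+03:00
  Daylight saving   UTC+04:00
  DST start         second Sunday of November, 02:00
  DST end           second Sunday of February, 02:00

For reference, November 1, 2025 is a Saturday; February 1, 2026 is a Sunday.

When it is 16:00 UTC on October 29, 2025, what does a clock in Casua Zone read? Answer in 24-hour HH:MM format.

1 November 2025 is a Saturday, so the first Sunday is November 2 and the second is November 9.
1 February 2026 is a Sunday, so the first Sunday is February 1 and the second is February 8.
At the standard offset (UTC+03:00), 16:00 UTC + 3h = 19:00 Casua Zone standard time.
The standard-time date in Casua Zone, October 29, 2025, does not fall between 9 November 2025 and 8 February 2026, so daylight saving is not in effect and Casua Zone is at UTC+03:00.
16:00 UTC + 3h = 19:00 local.

19:00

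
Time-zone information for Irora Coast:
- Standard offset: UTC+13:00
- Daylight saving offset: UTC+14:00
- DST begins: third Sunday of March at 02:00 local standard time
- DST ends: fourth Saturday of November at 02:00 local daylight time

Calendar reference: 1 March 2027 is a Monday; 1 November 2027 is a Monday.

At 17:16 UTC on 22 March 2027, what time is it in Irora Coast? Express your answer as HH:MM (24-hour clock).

1 March 2027 is a Monday, so the first Sunday is March 7 and the third is March 21.
1 November 2027 is a Monday, so the first Saturday is November 6 and the fourth is November 27.
At the standard offset (UTC+13:00), 17:16 UTC + 13h = 06:16 Irora Coast standard time (rolling into the next day, 23 March 2027).
The standard-time date in Irora Coast, 23 March 2027, lies within the daylight-saving period (21 March – 27 November), so Irora Coast is on daylight time, UTC+14:00.
17:16 UTC + 14h = 07:16 local (rolling into the next day, 23 March 2027).

07:16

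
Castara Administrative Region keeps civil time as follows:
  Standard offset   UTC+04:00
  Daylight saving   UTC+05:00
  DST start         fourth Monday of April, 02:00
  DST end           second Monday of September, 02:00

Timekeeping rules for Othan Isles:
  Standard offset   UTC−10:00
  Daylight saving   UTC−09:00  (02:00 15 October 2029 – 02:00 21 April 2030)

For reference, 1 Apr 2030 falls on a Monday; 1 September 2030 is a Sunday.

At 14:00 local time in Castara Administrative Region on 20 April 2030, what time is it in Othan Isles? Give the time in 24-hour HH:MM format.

1 April 2030 is a Monday, so the first Monday is April 1 and the fourth is April 22.
1 September 2030 is a Sunday, so the first Monday is September 2 and the second is September 9.
Daylight saving runs 22 April – 9 September; 20 April 2030 is outside that window, so Castara Administrative Region is on standard time at UTC+04:00.
14:00 Castara Administrative Region − 4h = 10:00 UTC.
At the standard offset (UTC−10:00), 10:00 UTC − 10h = 00:00 Othan Isles standard time.
The standard-time date in Othan Isles, 20 April 2030, lies within the daylight-saving period (15 October 2029 – 21 April 2030), so Othan Isles is on daylight time, UTC−09:00.
10:00 UTC − 9h = 01:00 Othan Isles.

01:00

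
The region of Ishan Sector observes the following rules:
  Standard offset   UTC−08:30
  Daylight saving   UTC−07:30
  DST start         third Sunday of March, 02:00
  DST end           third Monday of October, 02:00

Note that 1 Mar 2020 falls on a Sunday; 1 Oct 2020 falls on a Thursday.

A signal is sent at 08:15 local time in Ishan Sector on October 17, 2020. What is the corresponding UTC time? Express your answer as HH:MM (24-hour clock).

15:45

1 March 2020 is a Sunday, so the first Sunday is March 1 and the third is March 15.
1 October 2020 is a Thursday, so the first Monday is October 5 and the third is October 19.
Daylight saving runs 15 March – 19 October; October 17, 2020 is inside that window, so Ishan Sector is at UTC−07:30.
08:15 local + 7h30m = 15:45 UTC.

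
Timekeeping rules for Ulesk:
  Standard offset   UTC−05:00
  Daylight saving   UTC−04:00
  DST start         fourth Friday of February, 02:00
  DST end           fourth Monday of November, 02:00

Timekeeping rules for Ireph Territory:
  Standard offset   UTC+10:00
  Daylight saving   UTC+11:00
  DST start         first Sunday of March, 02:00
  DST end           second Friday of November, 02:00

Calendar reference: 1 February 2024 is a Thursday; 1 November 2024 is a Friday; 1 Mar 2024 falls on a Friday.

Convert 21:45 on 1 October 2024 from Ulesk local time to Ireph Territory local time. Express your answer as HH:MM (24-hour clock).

12:45

1 February 2024 is a Thursday, so the first Friday is February 2 and the fourth is February 23.
1 November 2024 is a Friday, so the first Monday is November 4 and the fourth is November 25.
1 October 2024 falls between 23 February and 25 November, so daylight saving is in effect and Ulesk is at UTC−04:00.
21:45 Ulesk + 4h = 01:45 UTC (rolling into the next day, 2 October 2024).
1 March 2024 is a Friday, so the first Sunday is March 3.
1 November 2024 is a Friday, so the first Friday is November 1 and the second is November 8.
At the standard offset (UTC+10:00), 01:45 UTC + 10h = 11:45 Ireph Territory standard time.
The standard-time date in Ireph Territory, 2 October 2024, lies within the daylight-saving period (3 March – 8 November), so Ireph Territory is on daylight time, UTC+11:00.
01:45 UTC + 11h = 12:45 Ireph Territory.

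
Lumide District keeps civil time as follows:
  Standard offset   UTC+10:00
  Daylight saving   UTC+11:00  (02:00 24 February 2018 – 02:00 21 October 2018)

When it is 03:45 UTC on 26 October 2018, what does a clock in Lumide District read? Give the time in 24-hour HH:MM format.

At the standard offset (UTC+10:00), 03:45 UTC + 10h = 13:45 Lumide District standard time.
Daylight saving runs 24 February – 21 October; the standard-time date in Lumide District, 26 October 2018, is outside that window, so Lumide District is on standard time at UTC+10:00.
03:45 UTC + 10h = 13:45 local.

13:45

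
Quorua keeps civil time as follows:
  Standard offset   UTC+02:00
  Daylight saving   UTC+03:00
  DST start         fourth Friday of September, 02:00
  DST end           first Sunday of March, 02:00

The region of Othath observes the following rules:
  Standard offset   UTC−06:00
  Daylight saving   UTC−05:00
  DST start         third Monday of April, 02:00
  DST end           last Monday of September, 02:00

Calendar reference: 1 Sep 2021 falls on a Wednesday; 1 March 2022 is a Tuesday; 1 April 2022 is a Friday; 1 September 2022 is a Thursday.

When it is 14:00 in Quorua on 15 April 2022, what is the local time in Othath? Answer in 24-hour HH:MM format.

06:00

1 September 2021 is a Wednesday, so the first Friday is September 3 and the fourth is September 24.
1 March 2022 is a Tuesday, so the first Sunday is March 6.
15 April 2022 is outside the daylight-saving period (24 September 2021 – 6 March 2022), so Quorua is on standard time, UTC+02:00.
14:00 Quorua − 2h = 12:00 UTC.
1 April 2022 is a Friday, so the first Monday is April 4 and the third is April 18.
1 September 2022 is a Thursday, so Mondays fall on 5, 12, 19, 26; the last is September 26.
At the standard offset (UTC−06:00), 12:00 UTC − 6h = 06:00 Othath standard time.
Daylight saving runs 18 April – 26 September; the standard-time date in Othath, 15 April 2022, is outside that window, so Othath is on standard time at UTC−06:00.
12:00 UTC − 6h = 06:00 Othath.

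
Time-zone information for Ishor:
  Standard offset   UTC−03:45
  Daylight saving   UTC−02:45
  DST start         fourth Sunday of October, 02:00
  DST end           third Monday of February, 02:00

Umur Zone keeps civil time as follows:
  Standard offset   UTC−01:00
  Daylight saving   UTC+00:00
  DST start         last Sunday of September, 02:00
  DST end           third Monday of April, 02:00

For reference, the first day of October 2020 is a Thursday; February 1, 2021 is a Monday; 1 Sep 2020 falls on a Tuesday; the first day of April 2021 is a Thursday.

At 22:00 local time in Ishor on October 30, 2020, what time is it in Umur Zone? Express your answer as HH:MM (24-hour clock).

1 October 2020 is a Thursday, so the first Sunday is October 4 and the fourth is October 25.
1 February 2021 is a Monday, so the first Monday is February 1 and the third is February 15.
Daylight saving runs 25 October 2020 – 15 February 2021; October 30, 2020 is inside that window, so Ishor is at UTC−02:45.
22:00 Ishor + 2h45m = 00:45 UTC (rolling into the next day, 31 October 2020).
1 September 2020 is a Tuesday, so Sundays fall on 6, 13, 20, 27; the last is September 27.
1 April 2021 is a Thursday, so the first Monday is April 5 and the third is April 19.
At the standard offset (UTC−01:00), 00:45 UTC − 1h = 23:45 Umur Zone standard time (rolling into the previous day, 30 October 2020).
The standard-time date in Umur Zone, October 30, 2020, falls between 27 September 2020 and 19 April 2021, so daylight saving is in effect and Umur Zone is at UTC+00:00.
00:45 UTC + 0h = 00:45 Umur Zone.

00:45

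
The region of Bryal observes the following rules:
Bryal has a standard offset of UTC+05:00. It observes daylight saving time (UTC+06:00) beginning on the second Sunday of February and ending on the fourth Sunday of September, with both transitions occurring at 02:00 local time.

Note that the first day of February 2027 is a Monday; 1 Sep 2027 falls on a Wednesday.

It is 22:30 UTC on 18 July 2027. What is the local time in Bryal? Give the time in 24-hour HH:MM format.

04:30

1 February 2027 is a Monday, so the first Sunday is February 7 and the second is February 14.
1 September 2027 is a Wednesday, so the first Sunday is September 5 and the fourth is September 26.
At the standard offset (UTC+05:00), 22:30 UTC + 5h = 03:30 Bryal standard time (rolling into the next day, 19 July 2027).
Daylight saving runs 14 February – 26 September; the standard-time date in Bryal, 19 July 2027, is inside that window, so Bryal is at UTC+06:00.
22:30 UTC + 6h = 04:30 local (rolling into the next day, 19 July 2027).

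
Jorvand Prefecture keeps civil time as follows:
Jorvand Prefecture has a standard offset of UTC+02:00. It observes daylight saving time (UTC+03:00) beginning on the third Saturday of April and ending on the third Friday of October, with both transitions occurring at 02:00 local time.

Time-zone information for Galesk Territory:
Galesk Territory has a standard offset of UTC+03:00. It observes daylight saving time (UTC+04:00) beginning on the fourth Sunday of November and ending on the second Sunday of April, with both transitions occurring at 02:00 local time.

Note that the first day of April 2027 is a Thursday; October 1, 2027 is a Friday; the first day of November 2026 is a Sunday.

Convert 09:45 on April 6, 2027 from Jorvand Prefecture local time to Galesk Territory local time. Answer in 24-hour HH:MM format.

1 April 2027 is a Thursday, so the first Saturday is April 3 and the third is April 17.
1 October 2027 is a Friday, so the first Friday is October 1 and the third is October 15.
April 6, 2027 is outside the daylight-saving period (17 April – 15 October), so Jorvand Prefecture is on standard time, UTC+02:00.
09:45 Jorvand Prefecture − 2h = 07:45 UTC.
1 November 2026 is a Sunday, so the first Sunday is November 1 and the fourth is November 22.
1 April 2027 is a Thursday, so the first Sunday is April 4 and the second is April 11.
At the standard offset (UTC+03:00), 07:45 UTC + 3h = 10:45 Galesk Territory standard time.
The standard-time date in Galesk Territory, April 6, 2027, falls between 22 November 2026 and 11 April 2027, so daylight saving is in effect and Galesk Territory is at UTC+04:00.
07:45 UTC + 4h = 11:45 Galesk Territory.

11:45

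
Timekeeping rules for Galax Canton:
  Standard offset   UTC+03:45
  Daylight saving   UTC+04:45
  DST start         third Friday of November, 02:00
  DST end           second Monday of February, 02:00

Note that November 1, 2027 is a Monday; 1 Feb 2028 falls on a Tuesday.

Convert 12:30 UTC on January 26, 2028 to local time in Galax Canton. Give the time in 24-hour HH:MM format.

1 November 2027 is a Monday, so the first Friday is November 5 and the third is November 19.
1 February 2028 is a Tuesday, so the first Monday is February 7 and the second is February 14.
At the standard offset (UTC+03:45), 12:30 UTC + 3h45m = 16:15 Galax Canton standard time.
The standard-time date in Galax Canton, January 26, 2028, falls between 19 November 2027 and 14 February 2028, so daylight saving is in effect and Galax Canton is at UTC+04:45.
12:30 UTC + 4h45m = 17:15 local.

17:15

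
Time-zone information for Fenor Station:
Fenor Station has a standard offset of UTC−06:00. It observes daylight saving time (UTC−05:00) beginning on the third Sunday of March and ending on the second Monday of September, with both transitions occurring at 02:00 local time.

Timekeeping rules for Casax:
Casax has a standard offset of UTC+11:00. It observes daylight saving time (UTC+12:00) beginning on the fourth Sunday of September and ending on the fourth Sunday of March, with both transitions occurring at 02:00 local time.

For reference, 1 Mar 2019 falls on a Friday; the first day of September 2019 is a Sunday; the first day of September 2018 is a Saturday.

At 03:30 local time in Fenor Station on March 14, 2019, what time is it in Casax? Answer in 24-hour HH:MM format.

21:30

1 March 2019 is a Friday, so the first Sunday is March 3 and the third is March 17.
1 September 2019 is a Sunday, so the first Monday is September 2 and the second is September 9.
March 14, 2019 does not fall between 17 March and 9 September, so daylight saving is not in effect and Fenor Station is at UTC−06:00.
03:30 Fenor Station + 6h = 09:30 UTC.
1 September 2018 is a Saturday, so the first Sunday is September 2 and the fourth is September 23.
1 March 2019 is a Friday, so the first Sunday is March 3 and the fourth is March 24.
At the standard offset (UTC+11:00), 09:30 UTC + 11h = 20:30 Casax standard time.
Daylight saving runs 23 September 2018 – 24 March 2019; the standard-time date in Casax, March 14, 2019, is inside that window, so Casax is at UTC+12:00.
09:30 UTC + 12h = 21:30 Casax.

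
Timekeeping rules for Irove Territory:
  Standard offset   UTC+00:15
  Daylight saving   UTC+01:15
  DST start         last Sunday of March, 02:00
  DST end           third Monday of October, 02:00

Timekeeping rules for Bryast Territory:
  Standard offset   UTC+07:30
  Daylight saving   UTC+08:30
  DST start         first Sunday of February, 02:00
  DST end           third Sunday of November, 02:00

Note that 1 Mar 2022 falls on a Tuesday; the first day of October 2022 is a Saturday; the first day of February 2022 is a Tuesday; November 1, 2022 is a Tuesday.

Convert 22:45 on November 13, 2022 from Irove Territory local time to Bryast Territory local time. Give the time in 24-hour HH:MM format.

1 March 2022 is a Tuesday, so Sundays fall on 6, 13, 20, 27; the last is March 27.
1 October 2022 is a Saturday, so the first Monday is October 3 and the third is October 17.
Daylight saving runs 27 March – 17 October; November 13, 2022 is outside that window, so Irove Territory is on standard time at UTC+00:15.
22:45 Irove Territory − 0h15m = 22:30 UTC.
1 February 2022 is a Tuesday, so the first Sunday is February 6.
1 November 2022 is a Tuesday, so the first Sunday is November 6 and the third is November 20.
At the standard offset (UTC+07:30), 22:30 UTC + 7h30m = 06:00 Bryast Territory standard time (rolling into the next day, 14 November 2022).
The standard-time date in Bryast Territory, November 14, 2022, falls between 6 February and 20 November, so daylight saving is in effect and Bryast Territory is at UTC+08:30.
22:30 UTC + 8h30m = 07:00 Bryast Territory (rolling into the next day, 14 November 2022).

07:00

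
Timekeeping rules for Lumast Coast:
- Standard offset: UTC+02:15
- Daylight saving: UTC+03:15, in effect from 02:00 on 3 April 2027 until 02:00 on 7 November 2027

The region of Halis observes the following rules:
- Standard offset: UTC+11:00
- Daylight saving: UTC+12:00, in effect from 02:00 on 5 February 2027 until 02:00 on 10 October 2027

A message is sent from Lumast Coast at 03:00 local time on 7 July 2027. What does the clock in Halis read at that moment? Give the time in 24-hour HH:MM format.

11:45

Daylight saving runs 3 April – 7 November; 7 July 2027 is inside that window, so Lumast Coast is at UTC+03:15.
03:00 Lumast Coast − 3h15m = 23:45 UTC (rolling into the previous day, 6 July 2027).
At the standard offset (UTC+11:00), 23:45 UTC + 11h = 10:45 Halis standard time (rolling into the next day, 7 July 2027).
Daylight saving runs 5 February – 10 October; the standard-time date in Halis, 7 July 2027, is inside that window, so Halis is at UTC+12:00.
23:45 UTC + 12h = 11:45 Halis (rolling into the next day, 7 July 2027).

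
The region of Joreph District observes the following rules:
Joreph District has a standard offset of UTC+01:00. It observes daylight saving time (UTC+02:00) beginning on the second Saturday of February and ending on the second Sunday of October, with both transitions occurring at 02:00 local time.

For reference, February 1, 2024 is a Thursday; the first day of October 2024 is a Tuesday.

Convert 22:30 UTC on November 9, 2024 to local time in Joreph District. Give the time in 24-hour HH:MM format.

23:30

1 February 2024 is a Thursday, so the first Saturday is February 3 and the second is February 10.
1 October 2024 is a Tuesday, so the first Sunday is October 6 and the second is October 13.
At the standard offset (UTC+01:00), 22:30 UTC + 1h = 23:30 Joreph District standard time.
The standard-time date in Joreph District, November 9, 2024, does not fall between 10 February and 13 October, so daylight saving is not in effect and Joreph District is at UTC+01:00.
22:30 UTC + 1h = 23:30 local.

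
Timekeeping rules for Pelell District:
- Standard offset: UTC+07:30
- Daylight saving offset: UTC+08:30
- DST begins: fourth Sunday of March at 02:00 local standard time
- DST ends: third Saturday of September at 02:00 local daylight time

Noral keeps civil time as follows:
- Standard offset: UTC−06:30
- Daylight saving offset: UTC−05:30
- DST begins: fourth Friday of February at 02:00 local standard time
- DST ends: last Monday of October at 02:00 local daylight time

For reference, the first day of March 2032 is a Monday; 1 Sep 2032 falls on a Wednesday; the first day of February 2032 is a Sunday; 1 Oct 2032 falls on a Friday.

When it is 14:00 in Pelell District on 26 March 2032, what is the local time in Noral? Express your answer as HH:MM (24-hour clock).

01:00

1 March 2032 is a Monday, so the first Sunday is March 7 and the fourth is March 28.
1 September 2032 is a Wednesday, so the first Saturday is September 4 and the third is September 18.
26 March 2032 is outside the daylight-saving period (28 March – 18 September), so Pelell District is on standard time, UTC+07:30.
14:00 Pelell District − 7h30m = 06:30 UTC.
1 February 2032 is a Sunday, so the first Friday is February 6 and the fourth is February 27.
1 October 2032 is a Friday, so Mondays fall on 4, 11, 18, 25; the last is October 25.
At the standard offset (UTC−06:30), 06:30 UTC − 6h30m = 00:00 Noral standard time.
The standard-time date in Noral, 26 March 2032, lies within the daylight-saving period (27 February – 25 October), so Noral is on daylight time, UTC−05:30.
06:30 UTC − 5h30m = 01:00 Noral.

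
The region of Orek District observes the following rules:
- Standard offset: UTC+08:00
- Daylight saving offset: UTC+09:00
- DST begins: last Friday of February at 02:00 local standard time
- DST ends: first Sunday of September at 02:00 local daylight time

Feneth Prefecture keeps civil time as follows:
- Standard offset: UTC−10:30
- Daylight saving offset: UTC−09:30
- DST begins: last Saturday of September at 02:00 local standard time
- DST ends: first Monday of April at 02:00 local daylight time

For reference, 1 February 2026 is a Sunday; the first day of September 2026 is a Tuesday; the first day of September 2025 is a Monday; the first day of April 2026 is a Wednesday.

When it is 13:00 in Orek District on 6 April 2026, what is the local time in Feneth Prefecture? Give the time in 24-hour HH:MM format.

1 February 2026 is a Sunday, so Fridays fall on 6, 13, 20, 27; the last is February 27.
1 September 2026 is a Tuesday, so the first Sunday is September 6.
6 April 2026 falls between 27 February and 6 September, so daylight saving is in effect and Orek District is at UTC+09:00.
13:00 Orek District − 9h = 04:00 UTC.
1 September 2025 is a Monday, so Saturdays fall on 6, 13, 20, 27; the last is September 27.
1 April 2026 is a Wednesday, so the first Monday is April 6.
At the standard offset (UTC−10:30), 04:00 UTC − 10h30m = 17:30 Feneth Prefecture standard time (rolling into the previous day, 5 April 2026).
The standard-time date in Feneth Prefecture, 5 April 2026, falls between 27 September 2025 and 6 April 2026, so daylight saving is in effect and Feneth Prefecture is at UTC−09:30.
04:00 UTC − 9h30m = 18:30 Feneth Prefecture (rolling into the previous day, 5 April 2026).

18:30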